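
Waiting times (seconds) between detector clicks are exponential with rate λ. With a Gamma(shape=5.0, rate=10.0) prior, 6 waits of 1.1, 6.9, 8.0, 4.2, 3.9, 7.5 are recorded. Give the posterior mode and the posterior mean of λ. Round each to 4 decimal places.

Σ times = 31.6. Posterior: Gamma(shape = 5.0+6 = 11.0, rate = 10.0+31.6 = 41.6).
Mode = (α−1)/β = 10.0/41.6 = 0.2404.
Mean = α/β = 11.0/41.6 = 0.2644.

λ_MAP = 0.2404, E[λ|data] = 0.2644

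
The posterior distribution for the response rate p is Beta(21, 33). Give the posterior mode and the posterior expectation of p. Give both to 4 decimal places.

Mode = (21−1)/(21+33−2) = 20/52 = 0.3846.
Mean = 21/(21+33) = 21/54 = 0.3889.
The posterior is right-skewed, so the mean exceeds the mode.

MAP = 0.3846, posterior mean = 0.3889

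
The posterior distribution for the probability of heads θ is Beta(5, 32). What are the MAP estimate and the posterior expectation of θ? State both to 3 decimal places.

Mode = (5−1)/(5+32−2) = 4/35 = 0.114.
Mean = 5/(5+32) = 5/37 = 0.135.

θ_MAP = 0.114, E[θ|data] = 0.135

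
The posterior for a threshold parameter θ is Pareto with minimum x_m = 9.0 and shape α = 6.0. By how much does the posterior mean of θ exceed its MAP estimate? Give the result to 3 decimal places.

1.800

The Pareto density is strictly decreasing on [x_m, ∞), so the mode is x_m = 9.000.
Mean = α·x_m/(α−1) = 6.0·9.0/5.0 = 10.800.
Difference = 10.800 − 9.000 = 1.800.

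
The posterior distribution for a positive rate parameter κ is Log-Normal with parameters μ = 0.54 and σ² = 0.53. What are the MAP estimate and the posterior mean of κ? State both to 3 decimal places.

MAP = 1.010, posterior mean = 2.237

Mode = exp(μ − σ²) = exp(0.01) = 1.010.
Mean = exp(μ + σ²/2) = exp(0.805) = 2.237.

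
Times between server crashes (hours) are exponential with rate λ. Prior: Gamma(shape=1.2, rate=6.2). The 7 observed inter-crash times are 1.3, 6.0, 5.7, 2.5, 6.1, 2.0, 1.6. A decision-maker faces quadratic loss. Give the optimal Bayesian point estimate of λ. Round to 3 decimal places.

Σ times = 25.2. Posterior: Gamma(shape = 1.2+7 = 8.2, rate = 6.2+25.2 = 31.4).
Mode = (α−1)/β = 7.2/31.4 = 0.229.
Mean = α/β = 8.2/31.4 = 0.261.
Quadratic loss ⇒ the optimal estimator is the posterior mean.

0.261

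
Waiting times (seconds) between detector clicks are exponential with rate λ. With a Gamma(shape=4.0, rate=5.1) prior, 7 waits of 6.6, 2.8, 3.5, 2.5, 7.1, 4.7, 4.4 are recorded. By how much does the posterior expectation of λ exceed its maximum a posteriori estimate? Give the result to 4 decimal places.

0.0272

Σ times = 31.6. Posterior: Gamma(shape = 4.0+7 = 11.0, rate = 5.1+31.6 = 36.7).
Mode = (α−1)/β = 10.0/36.7 = 0.2725.
Mean = α/β = 11.0/36.7 = 0.2997.
Difference = 0.2997 − 0.2725 = 0.0272.
Right-skewed posterior ⇒ mode < mean.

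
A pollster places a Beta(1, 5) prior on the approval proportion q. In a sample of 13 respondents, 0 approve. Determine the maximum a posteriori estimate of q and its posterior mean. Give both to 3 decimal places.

Posterior: Beta(1+0, 5+13) = Beta(1, 18).
Since α = 1 ≤ 1 and β > 1, the Beta density is monotone decreasing on [0,1]; the mode is at 0.
Mean = 1/(1+18) = 0.053.
Right-skewed posterior ⇒ mode < mean.

maximum a posteriori estimate = 0.000, posterior mean = 0.053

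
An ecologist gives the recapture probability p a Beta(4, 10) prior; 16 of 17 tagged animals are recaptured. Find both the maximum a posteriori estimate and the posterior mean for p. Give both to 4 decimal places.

MAP = 0.6552; posterior mean = 0.6452

Posterior: Beta(4+16, 10+1) = Beta(20, 11).
Mode = (20−1)/(20+11−2) = 19/29 = 0.6552.
Mean = 20/(20+11) = 20/31 = 0.6452.
Left-skewed posterior ⇒ mean < mode.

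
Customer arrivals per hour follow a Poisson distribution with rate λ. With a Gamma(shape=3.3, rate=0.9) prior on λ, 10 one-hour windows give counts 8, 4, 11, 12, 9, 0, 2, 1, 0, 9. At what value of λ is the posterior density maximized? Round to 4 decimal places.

5.3486

Σ counts = 56. Posterior: Gamma(shape = 3.3+56 = 59.3, rate = 0.9+10 = 10.9).
Mode = (α−1)/β = 58.3/10.9 = 5.3486.
Mean = α/β = 59.3/10.9 = 5.4404.
This is the posterior mode — the MAP estimate.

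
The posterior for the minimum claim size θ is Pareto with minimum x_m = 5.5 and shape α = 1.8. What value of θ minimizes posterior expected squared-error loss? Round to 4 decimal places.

The Pareto density is strictly decreasing on [x_m, ∞), so the mode is x_m = 5.5000.
Mean = α·x_m/(α−1) = 1.8·5.5/0.8 = 12.3750.
Squared-error loss ⇒ the optimal estimator is the posterior mean.

12.3750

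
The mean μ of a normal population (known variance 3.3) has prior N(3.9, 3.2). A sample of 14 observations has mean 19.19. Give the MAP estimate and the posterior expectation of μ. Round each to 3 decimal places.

Posterior for μ is Normal. Precision-weighted mean: (1/3.2·3.9 + 14/3.3·19.19) / (1/3.2 + 14/3.3) = 18.141.
A Normal posterior is symmetric, so mode = mean.

MAP = 18.141; posterior mean = 18.141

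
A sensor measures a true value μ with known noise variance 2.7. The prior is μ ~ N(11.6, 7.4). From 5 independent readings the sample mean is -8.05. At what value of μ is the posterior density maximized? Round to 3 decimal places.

-6.714

Posterior for μ is Normal. Precision-weighted mean: (1/7.4·11.6 + 5/2.7·-8.05) / (1/7.4 + 5/2.7) = -6.714.
A Normal posterior is symmetric, so mode = mean.
This is the posterior mode — the MAP estimate.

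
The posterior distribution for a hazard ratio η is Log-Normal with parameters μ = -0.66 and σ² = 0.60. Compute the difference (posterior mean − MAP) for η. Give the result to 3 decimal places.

0.414

Mode = exp(μ − σ²) = exp(-1.26) = 0.284.
Mean = exp(μ + σ²/2) = exp(-0.360) = 0.698.
Difference = 0.698 − 0.284 = 0.414.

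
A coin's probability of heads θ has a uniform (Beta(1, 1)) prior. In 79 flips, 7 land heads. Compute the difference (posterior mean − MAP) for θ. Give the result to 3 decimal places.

0.010

Posterior: Beta(1+7, 1+72) = Beta(8, 73).
Mode = (8−1)/(8+73−2) = 7/79 = 0.089.
With a flat prior the MAP equals the MLE, 7/79.
Mean = 8/(8+73) = 8/81 = 0.099.
Difference = 0.099 − 0.089 = 0.010.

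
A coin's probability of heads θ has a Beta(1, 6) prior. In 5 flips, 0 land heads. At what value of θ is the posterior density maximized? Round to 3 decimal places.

Posterior: Beta(1+0, 6+5) = Beta(1, 11).
Since α = 1 ≤ 1 and β > 1, the Beta density is monotone decreasing on [0,1]; the mode is at 0.
Mean = 1/(1+11) = 0.083.
This is the posterior mode — the MAP estimate.

0.000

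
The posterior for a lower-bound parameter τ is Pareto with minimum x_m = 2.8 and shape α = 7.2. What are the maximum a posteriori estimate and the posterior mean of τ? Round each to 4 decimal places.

The Pareto density is strictly decreasing on [x_m, ∞), so the mode is x_m = 2.8000.
Mean = α·x_m/(α−1) = 7.2·2.8/6.2 = 3.2516.
The posterior is right-skewed, so the mean exceeds the mode.

maximum a posteriori estimate = 2.8000, posterior mean = 3.2516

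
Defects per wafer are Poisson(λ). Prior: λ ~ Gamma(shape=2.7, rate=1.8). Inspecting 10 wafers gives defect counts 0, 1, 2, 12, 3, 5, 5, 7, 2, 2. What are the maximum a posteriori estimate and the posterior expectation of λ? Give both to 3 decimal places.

λ_MAP = 3.449, E[λ|data] = 3.534

Σ counts = 39. Posterior: Gamma(shape = 2.7+39 = 41.7, rate = 1.8+10 = 11.8).
Mode = (α−1)/β = 40.7/11.8 = 3.449.
Mean = α/β = 41.7/11.8 = 3.534.
Right-skewed posterior ⇒ mode < mean.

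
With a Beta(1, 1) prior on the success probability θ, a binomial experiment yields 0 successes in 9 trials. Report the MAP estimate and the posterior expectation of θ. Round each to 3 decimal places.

Posterior: Beta(1+0, 1+9) = Beta(1, 10).
Since α = 1 ≤ 1 and β > 1, the Beta density is monotone decreasing on [0,1]; the mode is at 0.
Mean = 1/(1+10) = 0.091.

θ_MAP = 0.000, E[θ|data] = 0.091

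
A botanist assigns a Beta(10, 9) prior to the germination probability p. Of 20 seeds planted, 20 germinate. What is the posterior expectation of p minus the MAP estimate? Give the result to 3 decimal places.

-0.015

Posterior: Beta(10+20, 9+0) = Beta(30, 9).
Mode = (30−1)/(30+9−2) = 29/37 = 0.784.
Mean = 30/(30+9) = 30/39 = 0.769.
Difference = 0.769 − 0.784 = -0.015.
The posterior is left-skewed, so the mode exceeds the mean.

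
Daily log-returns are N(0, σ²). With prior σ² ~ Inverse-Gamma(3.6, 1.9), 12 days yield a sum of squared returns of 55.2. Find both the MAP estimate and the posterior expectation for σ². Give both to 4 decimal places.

MAP = 2.7830, posterior mean = 3.4302

Posterior: Inverse-Gamma(shape = 3.6+12/2 = 9.6, scale = 1.9+55.2/2 = 29.5).
Mode = β/(α+1) = 29.5/10.6 = 2.7830.
Mean = β/(α−1) = 29.5/8.6 = 3.4302.
The posterior is right-skewed, so the mean exceeds the mode.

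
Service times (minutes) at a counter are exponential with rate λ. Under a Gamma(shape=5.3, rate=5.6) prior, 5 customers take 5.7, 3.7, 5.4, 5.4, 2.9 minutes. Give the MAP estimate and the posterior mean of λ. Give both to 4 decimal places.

Σ times = 23.1. Posterior: Gamma(shape = 5.3+5 = 10.3, rate = 5.6+23.1 = 28.7).
Mode = (α−1)/β = 9.3/28.7 = 0.3240.
Mean = α/β = 10.3/28.7 = 0.3589.

MAP = 0.3240, posterior mean = 0.3589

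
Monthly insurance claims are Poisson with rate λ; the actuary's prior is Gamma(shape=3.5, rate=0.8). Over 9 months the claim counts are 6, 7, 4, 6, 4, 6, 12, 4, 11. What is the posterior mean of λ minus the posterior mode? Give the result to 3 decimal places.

Σ counts = 60. Posterior: Gamma(shape = 3.5+60 = 63.5, rate = 0.8+9 = 9.8).
Mode = (α−1)/β = 62.5/9.8 = 6.378.
Mean = α/β = 63.5/9.8 = 6.480.
Difference = 6.480 − 6.378 = 0.102.

0.102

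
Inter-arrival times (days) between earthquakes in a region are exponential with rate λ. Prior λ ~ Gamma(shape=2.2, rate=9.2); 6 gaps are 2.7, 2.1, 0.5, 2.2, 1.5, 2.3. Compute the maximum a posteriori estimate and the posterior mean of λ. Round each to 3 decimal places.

MAP = 0.351; posterior mean = 0.400

Σ times = 11.3. Posterior: Gamma(shape = 2.2+6 = 8.2, rate = 9.2+11.3 = 20.5).
Mode = (α−1)/β = 7.2/20.5 = 0.351.
Mean = α/β = 8.2/20.5 = 0.400.
The posterior is right-skewed, so the mean exceeds the mode.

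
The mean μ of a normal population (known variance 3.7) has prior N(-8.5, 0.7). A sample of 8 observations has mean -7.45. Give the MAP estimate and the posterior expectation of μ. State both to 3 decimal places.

Posterior for μ is Normal. Precision-weighted mean: (1/0.7·-8.5 + 8/3.7·-7.45) / (1/0.7 + 8/3.7) = -7.868.
A Normal posterior is symmetric, so mode = mean.

MAP = -7.868, posterior mean = -7.868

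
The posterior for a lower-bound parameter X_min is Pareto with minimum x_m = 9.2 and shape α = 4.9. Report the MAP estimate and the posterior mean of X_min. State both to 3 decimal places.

MAP estimate = 9.200, posterior mean = 11.559

The Pareto density is strictly decreasing on [x_m, ∞), so the mode is x_m = 9.200.
Mean = α·x_m/(α−1) = 4.9·9.2/3.9 = 11.559.
The posterior is right-skewed, so the mean exceeds the mode.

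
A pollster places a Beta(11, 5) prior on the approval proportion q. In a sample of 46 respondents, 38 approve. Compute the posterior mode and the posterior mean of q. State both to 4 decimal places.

MAP: 0.8000. Posterior mean: 0.7903.

Posterior: Beta(11+38, 5+8) = Beta(49, 13).
Mode = (49−1)/(49+13−2) = 48/60 = 0.8000.
Mean = 49/(49+13) = 49/62 = 0.7903.
Left-skewed posterior ⇒ mean < mode.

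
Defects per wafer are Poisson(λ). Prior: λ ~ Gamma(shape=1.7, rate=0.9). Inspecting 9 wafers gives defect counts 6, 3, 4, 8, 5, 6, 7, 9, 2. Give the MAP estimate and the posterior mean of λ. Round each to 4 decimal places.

Σ counts = 50. Posterior: Gamma(shape = 1.7+50 = 51.7, rate = 0.9+9 = 9.9).
Mode = (α−1)/β = 50.7/9.9 = 5.1212.
Mean = α/β = 51.7/9.9 = 5.2222.

MAP = 5.1212; posterior mean = 5.2222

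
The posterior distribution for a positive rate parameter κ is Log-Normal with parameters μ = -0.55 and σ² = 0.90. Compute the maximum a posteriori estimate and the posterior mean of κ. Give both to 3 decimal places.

κ_MAP = 0.235, E[κ|data] = 0.905

Mode = exp(μ − σ²) = exp(-1.45) = 0.235.
Mean = exp(μ + σ²/2) = exp(-0.100) = 0.905.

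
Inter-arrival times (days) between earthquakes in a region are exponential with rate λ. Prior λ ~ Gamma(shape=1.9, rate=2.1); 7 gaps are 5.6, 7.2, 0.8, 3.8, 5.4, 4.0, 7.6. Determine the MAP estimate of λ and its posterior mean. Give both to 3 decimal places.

Σ times = 34.4. Posterior: Gamma(shape = 1.9+7 = 8.9, rate = 2.1+34.4 = 36.5).
Mode = (α−1)/β = 7.9/36.5 = 0.216.
Mean = α/β = 8.9/36.5 = 0.244.
The posterior is right-skewed, so the mean exceeds the mode.

λ_MAP = 0.216, E[λ|data] = 0.244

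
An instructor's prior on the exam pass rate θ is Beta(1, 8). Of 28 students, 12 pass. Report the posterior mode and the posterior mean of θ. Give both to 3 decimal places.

MAP = 0.343; posterior mean = 0.351

Posterior: Beta(1+12, 8+16) = Beta(13, 24).
Mode = (13−1)/(13+24−2) = 12/35 = 0.343.
Mean = 13/(13+24) = 13/37 = 0.351.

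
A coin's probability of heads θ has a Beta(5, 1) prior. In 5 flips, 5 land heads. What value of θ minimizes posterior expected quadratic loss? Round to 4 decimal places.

0.9091

Posterior: Beta(5+5, 1+0) = Beta(10, 1).
Since β = 1 ≤ 1 and α > 1, the Beta density is monotone increasing on [0,1]; the mode is at 1.
Mean = 10/(10+1) = 0.9091.
Quadratic loss ⇒ the optimal estimator is the posterior mean.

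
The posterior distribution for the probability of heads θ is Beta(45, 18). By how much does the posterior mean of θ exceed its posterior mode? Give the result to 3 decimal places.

-0.007

Mode = (45−1)/(45+18−2) = 44/61 = 0.721.
Mean = 45/(45+18) = 45/63 = 0.714.
Difference = 0.714 − 0.721 = -0.007.
Left-skewed posterior ⇒ mean < mode.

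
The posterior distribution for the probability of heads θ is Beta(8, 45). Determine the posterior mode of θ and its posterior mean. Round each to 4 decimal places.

θ_MAP = 0.1373, E[θ|data] = 0.1509

Mode = (8−1)/(8+45−2) = 7/51 = 0.1373.
Mean = 8/(8+45) = 8/53 = 0.1509.
The mean is pulled above the mode by the posterior's right skew.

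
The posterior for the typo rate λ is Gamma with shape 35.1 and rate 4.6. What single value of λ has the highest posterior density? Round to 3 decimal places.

Mode = (α−1)/β = 34.1/4.6 = 7.413.
Mean = α/β = 35.1/4.6 = 7.630.
This is the posterior mode — the MAP estimate.

7.413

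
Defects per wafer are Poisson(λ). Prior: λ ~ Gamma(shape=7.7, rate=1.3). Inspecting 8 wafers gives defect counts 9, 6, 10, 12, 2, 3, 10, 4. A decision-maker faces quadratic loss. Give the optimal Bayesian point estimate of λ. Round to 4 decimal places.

6.8495

Σ counts = 56. Posterior: Gamma(shape = 7.7+56 = 63.7, rate = 1.3+8 = 9.3).
Mode = (α−1)/β = 62.7/9.3 = 6.7419.
Mean = α/β = 63.7/9.3 = 6.8495.
Quadratic loss ⇒ the optimal estimator is the posterior mean.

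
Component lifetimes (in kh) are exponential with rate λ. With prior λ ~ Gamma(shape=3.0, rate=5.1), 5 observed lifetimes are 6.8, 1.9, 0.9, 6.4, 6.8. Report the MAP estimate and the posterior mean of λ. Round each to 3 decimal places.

Σ times = 22.8. Posterior: Gamma(shape = 3.0+5 = 8.0, rate = 5.1+22.8 = 27.9).
Mode = (α−1)/β = 7.0/27.9 = 0.251.
Mean = α/β = 8.0/27.9 = 0.287.
The mean is pulled above the mode by the posterior's right skew.

λ_MAP = 0.251, E[λ|data] = 0.287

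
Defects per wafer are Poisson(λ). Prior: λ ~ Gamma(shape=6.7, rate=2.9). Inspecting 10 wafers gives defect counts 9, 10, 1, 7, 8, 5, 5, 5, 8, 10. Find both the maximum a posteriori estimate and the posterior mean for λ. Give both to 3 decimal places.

λ_MAP = 5.713, E[λ|data] = 5.791

Σ counts = 68. Posterior: Gamma(shape = 6.7+68 = 74.7, rate = 2.9+10 = 12.9).
Mode = (α−1)/β = 73.7/12.9 = 5.713.
Mean = α/β = 74.7/12.9 = 5.791.
The posterior is right-skewed, so the mean exceeds the mode.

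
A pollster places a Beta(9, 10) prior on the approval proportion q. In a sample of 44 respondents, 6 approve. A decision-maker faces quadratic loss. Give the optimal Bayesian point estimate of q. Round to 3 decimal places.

0.238

Posterior: Beta(9+6, 10+38) = Beta(15, 48).
Mode = (15−1)/(15+48−2) = 14/61 = 0.230.
Mean = 15/(15+48) = 15/63 = 0.238.
Quadratic loss ⇒ the optimal estimator is the posterior mean.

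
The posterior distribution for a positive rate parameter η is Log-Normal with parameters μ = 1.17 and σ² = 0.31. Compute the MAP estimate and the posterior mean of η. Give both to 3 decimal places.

MAP = 2.363, posterior mean = 3.762

Mode = exp(μ − σ²) = exp(0.86) = 2.363.
Mean = exp(μ + σ²/2) = exp(1.325) = 3.762.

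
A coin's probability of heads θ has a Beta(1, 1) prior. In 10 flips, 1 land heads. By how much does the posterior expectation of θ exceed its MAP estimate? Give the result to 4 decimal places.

Posterior: Beta(1+1, 1+9) = Beta(2, 10).
Mode = (2−1)/(2+10−2) = 1/10 = 0.1000.
With a flat prior the MAP equals the MLE, 1/10.
Mean = 2/(2+10) = 2/12 = 0.1667.
Difference = 0.1667 − 0.1000 = 0.0667.

0.0667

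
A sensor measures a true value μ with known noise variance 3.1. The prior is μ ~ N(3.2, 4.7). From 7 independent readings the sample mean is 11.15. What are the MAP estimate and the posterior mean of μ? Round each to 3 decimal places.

MAP: 10.465. Posterior mean: 10.465.

Posterior for μ is Normal. Precision-weighted mean: (1/4.7·3.2 + 7/3.1·11.15) / (1/4.7 + 7/3.1) = 10.465.
A Normal posterior is symmetric, so mode = mean.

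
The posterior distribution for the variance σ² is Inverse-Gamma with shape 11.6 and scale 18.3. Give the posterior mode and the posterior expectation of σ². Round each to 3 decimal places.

MAP = 1.452, posterior mean = 1.726

Mode = β/(α+1) = 18.3/12.6 = 1.452.
Mean = β/(α−1) = 18.3/10.6 = 1.726.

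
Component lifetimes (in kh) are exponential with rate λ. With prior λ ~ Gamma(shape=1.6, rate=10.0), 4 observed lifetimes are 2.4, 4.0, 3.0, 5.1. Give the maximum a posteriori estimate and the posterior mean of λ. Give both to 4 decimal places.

MAP = 0.1878; posterior mean = 0.2286

Σ times = 14.5. Posterior: Gamma(shape = 1.6+4 = 5.6, rate = 10.0+14.5 = 24.5).
Mode = (α−1)/β = 4.6/24.5 = 0.1878.
Mean = α/β = 5.6/24.5 = 0.2286.
Mean > mode: the posterior has a right tail.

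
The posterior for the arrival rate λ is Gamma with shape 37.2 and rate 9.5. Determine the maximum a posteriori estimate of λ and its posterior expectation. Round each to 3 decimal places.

Mode = (α−1)/β = 36.2/9.5 = 3.811.
Mean = α/β = 37.2/9.5 = 3.916.

MAP = 3.811; posterior mean = 3.916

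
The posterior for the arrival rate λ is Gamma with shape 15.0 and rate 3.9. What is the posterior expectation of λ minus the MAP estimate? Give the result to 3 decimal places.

Mode = (α−1)/β = 14.0/3.9 = 3.590.
Mean = α/β = 15.0/3.9 = 3.846.
Difference = 3.846 − 3.590 = 0.256.
Mean > mode: the posterior has a right tail.

0.256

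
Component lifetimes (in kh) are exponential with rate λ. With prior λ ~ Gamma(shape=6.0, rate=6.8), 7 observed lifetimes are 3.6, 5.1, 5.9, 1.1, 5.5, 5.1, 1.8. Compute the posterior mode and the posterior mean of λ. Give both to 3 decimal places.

Σ times = 28.1. Posterior: Gamma(shape = 6.0+7 = 13.0, rate = 6.8+28.1 = 34.9).
Mode = (α−1)/β = 12.0/34.9 = 0.344.
Mean = α/β = 13.0/34.9 = 0.372.
The posterior is right-skewed, so the mean exceeds the mode.

MAP = 0.344; posterior mean = 0.372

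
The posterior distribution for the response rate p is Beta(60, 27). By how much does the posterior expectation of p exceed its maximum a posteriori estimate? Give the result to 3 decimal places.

-0.004

Mode = (60−1)/(60+27−2) = 59/85 = 0.694.
Mean = 60/(60+27) = 60/87 = 0.690.
Difference = 0.690 − 0.694 = -0.004.
Left-skewed posterior ⇒ mean < mode.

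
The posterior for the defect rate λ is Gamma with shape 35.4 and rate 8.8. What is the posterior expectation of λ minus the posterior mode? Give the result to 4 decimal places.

0.1136

Mode = (α−1)/β = 34.4/8.8 = 3.9091.
Mean = α/β = 35.4/8.8 = 4.0227.
Difference = 4.0227 − 3.9091 = 0.1136.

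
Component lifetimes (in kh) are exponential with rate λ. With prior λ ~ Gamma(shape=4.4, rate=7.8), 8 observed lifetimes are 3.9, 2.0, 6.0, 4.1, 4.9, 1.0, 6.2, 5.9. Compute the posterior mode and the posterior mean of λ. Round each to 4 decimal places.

posterior mode = 0.2727, posterior mean = 0.2967

Σ times = 34.0. Posterior: Gamma(shape = 4.4+8 = 12.4, rate = 7.8+34.0 = 41.8).
Mode = (α−1)/β = 11.4/41.8 = 0.2727.
Mean = α/β = 12.4/41.8 = 0.2967.
Right-skewed posterior ⇒ mode < mean.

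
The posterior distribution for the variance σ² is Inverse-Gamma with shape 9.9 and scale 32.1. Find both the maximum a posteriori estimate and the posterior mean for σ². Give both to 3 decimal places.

σ²_MAP = 2.945, E[σ²|data] = 3.607

Mode = β/(α+1) = 32.1/10.9 = 2.945.
Mean = β/(α−1) = 32.1/8.9 = 3.607.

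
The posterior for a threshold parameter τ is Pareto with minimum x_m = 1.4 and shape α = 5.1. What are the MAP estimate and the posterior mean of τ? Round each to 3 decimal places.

The Pareto density is strictly decreasing on [x_m, ∞), so the mode is x_m = 1.400.
Mean = α·x_m/(α−1) = 5.1·1.4/4.1 = 1.741.
Right-skewed posterior ⇒ mode < mean.

MAP: 1.400. Posterior mean: 1.741.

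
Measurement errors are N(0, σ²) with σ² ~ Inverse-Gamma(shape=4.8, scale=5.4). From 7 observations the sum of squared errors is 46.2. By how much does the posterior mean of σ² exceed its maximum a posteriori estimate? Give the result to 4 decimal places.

0.8396

Posterior: Inverse-Gamma(shape = 4.8+7/2 = 8.3, scale = 5.4+46.2/2 = 28.5).
Mode = β/(α+1) = 28.5/9.3 = 3.0645.
Mean = β/(α−1) = 28.5/7.3 = 3.9041.
Difference = 3.9041 − 3.0645 = 0.8396.
Right-skewed posterior ⇒ mode < mean.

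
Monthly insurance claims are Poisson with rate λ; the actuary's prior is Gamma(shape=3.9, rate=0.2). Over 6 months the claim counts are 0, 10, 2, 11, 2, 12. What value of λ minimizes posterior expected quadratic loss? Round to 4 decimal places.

6.5968

Σ counts = 37. Posterior: Gamma(shape = 3.9+37 = 40.9, rate = 0.2+6 = 6.2).
Mode = (α−1)/β = 39.9/6.2 = 6.4355.
Mean = α/β = 40.9/6.2 = 6.5968.
Quadratic loss ⇒ the optimal estimator is the posterior mean.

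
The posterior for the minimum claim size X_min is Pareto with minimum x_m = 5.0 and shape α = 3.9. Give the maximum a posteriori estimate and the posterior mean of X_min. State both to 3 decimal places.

The Pareto density is strictly decreasing on [x_m, ∞), so the mode is x_m = 5.000.
Mean = α·x_m/(α−1) = 3.9·5.0/2.9 = 6.724.
Mean > mode: the posterior has a right tail.

MAP = 5.000, posterior mean = 6.724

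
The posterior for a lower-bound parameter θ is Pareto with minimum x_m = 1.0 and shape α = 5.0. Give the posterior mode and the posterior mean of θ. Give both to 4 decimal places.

MAP: 1.0000. Posterior mean: 1.2500.

The Pareto density is strictly decreasing on [x_m, ∞), so the mode is x_m = 1.0000.
Mean = α·x_m/(α−1) = 5.0·1.0/4.0 = 1.2500.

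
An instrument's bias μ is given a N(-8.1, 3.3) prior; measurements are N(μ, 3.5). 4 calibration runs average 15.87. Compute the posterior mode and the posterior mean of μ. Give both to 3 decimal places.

Posterior for μ is Normal. Precision-weighted mean: (1/3.3·-8.1 + 4/3.5·15.87) / (1/3.3 + 4/3.5) = 10.846.
A Normal posterior is symmetric, so mode = mean.

MAP: 10.846. Posterior mean: 10.846.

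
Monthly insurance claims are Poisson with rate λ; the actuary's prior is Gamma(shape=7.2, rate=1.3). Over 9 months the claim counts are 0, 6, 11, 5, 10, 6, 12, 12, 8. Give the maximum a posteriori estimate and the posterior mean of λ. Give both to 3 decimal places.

Σ counts = 70. Posterior: Gamma(shape = 7.2+70 = 77.2, rate = 1.3+9 = 10.3).
Mode = (α−1)/β = 76.2/10.3 = 7.398.
Mean = α/β = 77.2/10.3 = 7.495.
The mean is pulled above the mode by the posterior's right skew.

MAP = 7.398; posterior mean = 7.495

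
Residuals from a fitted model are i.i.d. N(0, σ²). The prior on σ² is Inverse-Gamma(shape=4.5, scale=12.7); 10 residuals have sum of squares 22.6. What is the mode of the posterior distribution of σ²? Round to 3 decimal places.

Posterior: Inverse-Gamma(shape = 4.5+10/2 = 9.5, scale = 12.7+22.6/2 = 24.0).
Mode = β/(α+1) = 24.0/10.5 = 2.286.
Mean = β/(α−1) = 24.0/8.5 = 2.824.
This is the posterior mode — the MAP estimate.

2.286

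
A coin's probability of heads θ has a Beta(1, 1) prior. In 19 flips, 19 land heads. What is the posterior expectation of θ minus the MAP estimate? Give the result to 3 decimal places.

-0.048

Posterior: Beta(1+19, 1+0) = Beta(20, 1).
Since β = 1 ≤ 1 and α > 1, the Beta density is monotone increasing on [0,1]; the mode is at 1.
Mean = 20/(20+1) = 0.952.
Difference = 0.952 − 1.000 = -0.048.
Left-skewed posterior ⇒ mean < mode.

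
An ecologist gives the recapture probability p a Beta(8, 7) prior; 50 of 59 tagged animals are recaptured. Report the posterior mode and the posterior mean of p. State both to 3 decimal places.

Posterior: Beta(8+50, 7+9) = Beta(58, 16).
Mode = (58−1)/(58+16−2) = 57/72 = 0.792.
Mean = 58/(58+16) = 58/74 = 0.784.

posterior mode = 0.792, posterior mean = 0.784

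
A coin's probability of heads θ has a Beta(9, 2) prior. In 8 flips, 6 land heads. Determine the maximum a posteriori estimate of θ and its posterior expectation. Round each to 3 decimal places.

Posterior: Beta(9+6, 2+2) = Beta(15, 4).
Mode = (15−1)/(15+4−2) = 14/17 = 0.824.
Mean = 15/(15+4) = 15/19 = 0.789.

MAP: 0.824. Posterior mean: 0.789.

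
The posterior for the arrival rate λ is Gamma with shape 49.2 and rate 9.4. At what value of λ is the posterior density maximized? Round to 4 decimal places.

Mode = (α−1)/β = 48.2/9.4 = 5.1277.
Mean = α/β = 49.2/9.4 = 5.2340.
This is the posterior mode — the MAP estimate.

5.1277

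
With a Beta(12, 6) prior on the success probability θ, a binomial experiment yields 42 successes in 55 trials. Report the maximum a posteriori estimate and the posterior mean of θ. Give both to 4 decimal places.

MAP: 0.7465. Posterior mean: 0.7397.

Posterior: Beta(12+42, 6+13) = Beta(54, 19).
Mode = (54−1)/(54+19−2) = 53/71 = 0.7465.
Mean = 54/(54+19) = 54/73 = 0.7397.
Mode > mean: the posterior has a left tail.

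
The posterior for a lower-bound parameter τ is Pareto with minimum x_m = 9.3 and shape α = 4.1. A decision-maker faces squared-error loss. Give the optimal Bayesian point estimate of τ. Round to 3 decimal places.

12.300

The Pareto density is strictly decreasing on [x_m, ∞), so the mode is x_m = 9.300.
Mean = α·x_m/(α−1) = 4.1·9.3/3.1 = 12.300.
Squared-error loss ⇒ the optimal estimator is the posterior mean.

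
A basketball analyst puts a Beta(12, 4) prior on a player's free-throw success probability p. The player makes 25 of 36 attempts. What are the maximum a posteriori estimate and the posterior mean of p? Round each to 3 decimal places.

MAP = 0.720; posterior mean = 0.712

Posterior: Beta(12+25, 4+11) = Beta(37, 15).
Mode = (37−1)/(37+15−2) = 36/50 = 0.720.
Mean = 37/(37+15) = 37/52 = 0.712.
The mean is pulled below the mode by the posterior's left skew.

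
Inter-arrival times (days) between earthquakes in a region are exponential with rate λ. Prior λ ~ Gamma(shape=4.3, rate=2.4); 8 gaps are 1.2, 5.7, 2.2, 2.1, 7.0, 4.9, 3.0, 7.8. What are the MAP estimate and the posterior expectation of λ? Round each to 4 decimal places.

Σ times = 33.9. Posterior: Gamma(shape = 4.3+8 = 12.3, rate = 2.4+33.9 = 36.3).
Mode = (α−1)/β = 11.3/36.3 = 0.3113.
Mean = α/β = 12.3/36.3 = 0.3388.
The mean is pulled above the mode by the posterior's right skew.

MAP estimate = 0.3113, posterior expectation = 0.3388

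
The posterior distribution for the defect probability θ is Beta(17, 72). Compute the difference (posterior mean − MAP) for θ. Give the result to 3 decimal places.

Mode = (17−1)/(17+72−2) = 16/87 = 0.184.
Mean = 17/(17+72) = 17/89 = 0.191.
Difference = 0.191 − 0.184 = 0.007.

0.007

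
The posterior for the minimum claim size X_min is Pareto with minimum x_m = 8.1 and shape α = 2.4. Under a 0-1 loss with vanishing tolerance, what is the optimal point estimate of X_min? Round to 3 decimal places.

8.100

The Pareto density is strictly decreasing on [x_m, ∞), so the mode is x_m = 8.100.
Mean = α·x_m/(α−1) = 2.4·8.1/1.4 = 13.886.
This is the posterior mode — the MAP estimate.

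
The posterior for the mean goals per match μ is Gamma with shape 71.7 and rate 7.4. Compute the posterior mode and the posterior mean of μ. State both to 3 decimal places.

Mode = (α−1)/β = 70.7/7.4 = 9.554.
Mean = α/β = 71.7/7.4 = 9.689.

MAP: 9.554. Posterior mean: 9.689.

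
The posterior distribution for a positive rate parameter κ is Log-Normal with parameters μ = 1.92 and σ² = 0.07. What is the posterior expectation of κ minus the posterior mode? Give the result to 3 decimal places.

0.704

Mode = exp(μ − σ²) = exp(1.85) = 6.360.
Mean = exp(μ + σ²/2) = exp(1.955) = 7.064.
Difference = 7.064 − 6.360 = 0.704.
The posterior is right-skewed, so the mean exceeds the mode.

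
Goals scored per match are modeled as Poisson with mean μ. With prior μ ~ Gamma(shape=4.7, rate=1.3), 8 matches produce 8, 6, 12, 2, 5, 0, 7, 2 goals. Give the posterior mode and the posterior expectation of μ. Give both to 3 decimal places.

Σ counts = 42. Posterior: Gamma(shape = 4.7+42 = 46.7, rate = 1.3+8 = 9.3).
Mode = (α−1)/β = 45.7/9.3 = 4.914.
Mean = α/β = 46.7/9.3 = 5.022.

MAP: 4.914. Posterior mean: 5.022.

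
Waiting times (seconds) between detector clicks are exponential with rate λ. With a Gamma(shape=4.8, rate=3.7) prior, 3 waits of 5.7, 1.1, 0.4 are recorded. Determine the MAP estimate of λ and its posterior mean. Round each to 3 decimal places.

λ_MAP = 0.624, E[λ|data] = 0.716

Σ times = 7.2. Posterior: Gamma(shape = 4.8+3 = 7.8, rate = 3.7+7.2 = 10.9).
Mode = (α−1)/β = 6.8/10.9 = 0.624.
Mean = α/β = 7.8/10.9 = 0.716.
The posterior is right-skewed, so the mean exceeds the mode.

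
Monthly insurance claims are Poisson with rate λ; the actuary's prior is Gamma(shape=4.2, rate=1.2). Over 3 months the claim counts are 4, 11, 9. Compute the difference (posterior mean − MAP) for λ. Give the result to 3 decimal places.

0.238

Σ counts = 24. Posterior: Gamma(shape = 4.2+24 = 28.2, rate = 1.2+3 = 4.2).
Mode = (α−1)/β = 27.2/4.2 = 6.476.
Mean = α/β = 28.2/4.2 = 6.714.
Difference = 6.714 − 6.476 = 0.238.
Right-skewed posterior ⇒ mode < mean.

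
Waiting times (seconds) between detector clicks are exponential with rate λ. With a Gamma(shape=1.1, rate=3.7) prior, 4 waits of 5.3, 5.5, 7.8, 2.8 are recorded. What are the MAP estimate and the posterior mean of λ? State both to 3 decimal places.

MAP = 0.163; posterior mean = 0.203

Σ times = 21.4. Posterior: Gamma(shape = 1.1+4 = 5.1, rate = 3.7+21.4 = 25.1).
Mode = (α−1)/β = 4.1/25.1 = 0.163.
Mean = α/β = 5.1/25.1 = 0.203.
Right-skewed posterior ⇒ mode < mean.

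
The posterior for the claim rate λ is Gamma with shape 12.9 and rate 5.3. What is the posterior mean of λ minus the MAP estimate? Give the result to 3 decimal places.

Mode = (α−1)/β = 11.9/5.3 = 2.245.
Mean = α/β = 12.9/5.3 = 2.434.
Difference = 2.434 − 2.245 = 0.189.
The posterior is right-skewed, so the mean exceeds the mode.

0.189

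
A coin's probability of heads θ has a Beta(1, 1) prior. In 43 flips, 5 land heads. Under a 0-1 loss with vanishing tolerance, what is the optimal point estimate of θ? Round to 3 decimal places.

0.116

Posterior: Beta(1+5, 1+38) = Beta(6, 39).
Mode = (6−1)/(6+39−2) = 5/43 = 0.116.
With a flat prior the MAP equals the MLE, 5/43.
Mean = 6/(6+39) = 6/45 = 0.133.
This is the posterior mode — the MAP estimate.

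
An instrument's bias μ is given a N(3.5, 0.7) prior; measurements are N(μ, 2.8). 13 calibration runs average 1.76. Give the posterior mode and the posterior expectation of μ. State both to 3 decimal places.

MAP = 2.169, posterior mean = 2.169

Posterior for μ is Normal. Precision-weighted mean: (1/0.7·3.5 + 13/2.8·1.76) / (1/0.7 + 13/2.8) = 2.169.
A Normal posterior is symmetric, so mode = mean.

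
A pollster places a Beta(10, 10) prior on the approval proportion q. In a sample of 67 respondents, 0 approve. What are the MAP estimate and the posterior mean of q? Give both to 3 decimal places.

Posterior: Beta(10+0, 10+67) = Beta(10, 77).
Mode = (10−1)/(10+77−2) = 9/85 = 0.106.
Mean = 10/(10+77) = 10/87 = 0.115.

MAP: 0.106. Posterior mean: 0.115.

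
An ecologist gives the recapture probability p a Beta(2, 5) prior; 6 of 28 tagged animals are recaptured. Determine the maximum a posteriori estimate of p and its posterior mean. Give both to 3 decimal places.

Posterior: Beta(2+6, 5+22) = Beta(8, 27).
Mode = (8−1)/(8+27−2) = 7/33 = 0.212.
Mean = 8/(8+27) = 8/35 = 0.229.
The mean is pulled above the mode by the posterior's right skew.

MAP: 0.212. Posterior mean: 0.229.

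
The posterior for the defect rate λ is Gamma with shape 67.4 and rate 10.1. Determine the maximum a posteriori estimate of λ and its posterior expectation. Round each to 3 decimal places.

Mode = (α−1)/β = 66.4/10.1 = 6.574.
Mean = α/β = 67.4/10.1 = 6.673.

λ_MAP = 6.574, E[λ|data] = 6.673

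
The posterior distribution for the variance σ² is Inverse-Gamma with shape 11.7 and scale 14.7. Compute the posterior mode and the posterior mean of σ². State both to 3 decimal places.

Mode = β/(α+1) = 14.7/12.7 = 1.157.
Mean = β/(α−1) = 14.7/10.7 = 1.374.

σ²_MAP = 1.157, E[σ²|data] = 1.374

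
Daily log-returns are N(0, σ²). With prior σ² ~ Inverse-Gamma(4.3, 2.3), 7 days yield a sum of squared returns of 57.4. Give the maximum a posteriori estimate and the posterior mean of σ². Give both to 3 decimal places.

Posterior: Inverse-Gamma(shape = 4.3+7/2 = 7.8, scale = 2.3+57.4/2 = 31.0).
Mode = β/(α+1) = 31.0/8.8 = 3.523.
Mean = β/(α−1) = 31.0/6.8 = 4.559.

MAP = 3.523; posterior mean = 4.559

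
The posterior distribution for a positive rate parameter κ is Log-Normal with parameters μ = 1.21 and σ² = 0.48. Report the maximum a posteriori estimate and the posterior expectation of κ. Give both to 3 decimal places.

Mode = exp(μ − σ²) = exp(0.73) = 2.075.
Mean = exp(μ + σ²/2) = exp(1.450) = 4.263.
Right-skewed posterior ⇒ mode < mean.

MAP = 2.075, posterior mean = 4.263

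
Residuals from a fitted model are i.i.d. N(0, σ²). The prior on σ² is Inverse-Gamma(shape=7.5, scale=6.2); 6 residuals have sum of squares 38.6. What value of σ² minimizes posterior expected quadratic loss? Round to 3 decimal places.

Posterior: Inverse-Gamma(shape = 7.5+6/2 = 10.5, scale = 6.2+38.6/2 = 25.5).
Mode = β/(α+1) = 25.5/11.5 = 2.217.
Mean = β/(α−1) = 25.5/9.5 = 2.684.
Quadratic loss ⇒ the optimal estimator is the posterior mean.

2.684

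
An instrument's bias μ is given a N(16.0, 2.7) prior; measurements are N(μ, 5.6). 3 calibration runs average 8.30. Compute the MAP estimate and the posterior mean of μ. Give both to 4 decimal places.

μ_MAP = 11.4474, E[μ|data] = 11.4474

Posterior for μ is Normal. Precision-weighted mean: (1/2.7·16.0 + 3/5.6·8.30) / (1/2.7 + 3/5.6) = 11.4474.
A Normal posterior is symmetric, so mode = mean.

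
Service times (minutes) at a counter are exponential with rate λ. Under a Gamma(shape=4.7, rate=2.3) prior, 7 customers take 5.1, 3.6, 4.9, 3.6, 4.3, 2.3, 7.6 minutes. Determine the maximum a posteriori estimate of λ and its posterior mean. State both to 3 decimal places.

Σ times = 31.4. Posterior: Gamma(shape = 4.7+7 = 11.7, rate = 2.3+31.4 = 33.7).
Mode = (α−1)/β = 10.7/33.7 = 0.318.
Mean = α/β = 11.7/33.7 = 0.347.

MAP = 0.318; posterior mean = 0.347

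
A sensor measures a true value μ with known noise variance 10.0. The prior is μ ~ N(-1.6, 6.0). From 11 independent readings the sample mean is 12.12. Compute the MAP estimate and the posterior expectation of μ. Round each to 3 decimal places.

Posterior for μ is Normal. Precision-weighted mean: (1/6.0·-1.6 + 11/10.0·12.12) / (1/6.0 + 11/10.0) = 10.315.
A Normal posterior is symmetric, so mode = mean.

MAP = 10.315, posterior mean = 10.315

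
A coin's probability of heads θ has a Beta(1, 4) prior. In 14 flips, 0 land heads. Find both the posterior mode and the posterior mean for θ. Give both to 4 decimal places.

Posterior: Beta(1+0, 4+14) = Beta(1, 18).
Since α = 1 ≤ 1 and β > 1, the Beta density is monotone decreasing on [0,1]; the mode is at 0.
Mean = 1/(1+18) = 0.0526.
The mean is pulled above the mode by the posterior's right skew.

posterior mode = 0.0000, posterior mean = 0.0526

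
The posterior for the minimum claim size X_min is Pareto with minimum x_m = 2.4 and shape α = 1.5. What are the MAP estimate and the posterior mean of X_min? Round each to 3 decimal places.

The Pareto density is strictly decreasing on [x_m, ∞), so the mode is x_m = 2.400.
Mean = α·x_m/(α−1) = 1.5·2.4/0.5 = 7.200.

X_min_MAP = 2.400, E[X_min|data] = 7.200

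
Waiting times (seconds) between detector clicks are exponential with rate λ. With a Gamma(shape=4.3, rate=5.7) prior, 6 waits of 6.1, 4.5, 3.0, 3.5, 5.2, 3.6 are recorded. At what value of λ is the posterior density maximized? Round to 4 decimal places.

Σ times = 25.9. Posterior: Gamma(shape = 4.3+6 = 10.3, rate = 5.7+25.9 = 31.6).
Mode = (α−1)/β = 9.3/31.6 = 0.2943.
Mean = α/β = 10.3/31.6 = 0.3259.
This is the posterior mode — the MAP estimate.

0.2943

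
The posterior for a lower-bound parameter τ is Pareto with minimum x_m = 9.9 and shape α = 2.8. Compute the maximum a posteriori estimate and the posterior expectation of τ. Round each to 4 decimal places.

MAP: 9.9000. Posterior mean: 15.4000.

The Pareto density is strictly decreasing on [x_m, ∞), so the mode is x_m = 9.9000.
Mean = α·x_m/(α−1) = 2.8·9.9/1.8 = 15.4000.
The posterior is right-skewed, so the mean exceeds the mode.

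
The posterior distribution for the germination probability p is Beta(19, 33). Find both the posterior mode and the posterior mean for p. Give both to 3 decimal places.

Mode = (19−1)/(19+33−2) = 18/50 = 0.360.
Mean = 19/(19+33) = 19/52 = 0.365.

p_MAP = 0.360, E[p|data] = 0.365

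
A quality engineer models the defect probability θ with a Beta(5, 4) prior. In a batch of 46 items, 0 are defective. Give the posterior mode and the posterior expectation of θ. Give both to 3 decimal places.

MAP = 0.075; posterior mean = 0.091

Posterior: Beta(5+0, 4+46) = Beta(5, 50).
Mode = (5−1)/(5+50−2) = 4/53 = 0.075.
Mean = 5/(5+50) = 5/55 = 0.091.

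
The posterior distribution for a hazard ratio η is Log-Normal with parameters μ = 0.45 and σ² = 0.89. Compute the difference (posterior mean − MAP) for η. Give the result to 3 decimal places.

Mode = exp(μ − σ²) = exp(-0.44) = 0.644.
Mean = exp(μ + σ²/2) = exp(0.895) = 2.447.
Difference = 2.447 − 0.644 = 1.803.
The mean is pulled above the mode by the posterior's right skew.

1.803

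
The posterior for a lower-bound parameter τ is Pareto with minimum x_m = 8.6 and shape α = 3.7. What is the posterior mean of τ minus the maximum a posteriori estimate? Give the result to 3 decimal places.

The Pareto density is strictly decreasing on [x_m, ∞), so the mode is x_m = 8.600.
Mean = α·x_m/(α−1) = 3.7·8.6/2.7 = 11.785.
Difference = 11.785 − 8.600 = 3.185.
Mean > mode: the posterior has a right tail.

3.185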